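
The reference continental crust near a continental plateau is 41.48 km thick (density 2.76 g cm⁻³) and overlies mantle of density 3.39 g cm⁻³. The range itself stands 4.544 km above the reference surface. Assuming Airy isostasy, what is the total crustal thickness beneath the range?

65.9 km

Root depth r = h ρ_c / (ρ_m − ρ_c) = 4.544 km × 2.76 / 0.63 = 19.91 km.
Total thickness = T + h + r = 41.48 km + 4.544 km + 19.91 km = 65.9 km.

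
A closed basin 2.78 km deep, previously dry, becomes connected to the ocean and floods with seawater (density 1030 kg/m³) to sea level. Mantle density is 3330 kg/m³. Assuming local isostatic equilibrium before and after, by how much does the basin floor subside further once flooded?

1.24 km

After flooding the water column is d + s deep. Its weight must equal the weight of mantle displaced by the extra subsidence s: (d + s) ρ_w = s ρ_m.
s = d ρ_w / (ρ_m − ρ_w) = 2.78 km × 1030/(3330 − 1030) = 1.24 km.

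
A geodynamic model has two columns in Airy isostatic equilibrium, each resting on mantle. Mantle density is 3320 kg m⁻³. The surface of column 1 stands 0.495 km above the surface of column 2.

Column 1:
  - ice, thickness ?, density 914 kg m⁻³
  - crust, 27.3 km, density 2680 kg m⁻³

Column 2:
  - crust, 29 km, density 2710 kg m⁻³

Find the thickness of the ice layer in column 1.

0.774 km

Take the compensation level at the base of the deeper column (depth z_c below the surface of column 1) and equate Σ ρ_i t_i down to z_c; mantle fills any gap and the z_c terms cancel.
Column 1: x×914 + 27.3×2680 + (z_c − 27.3 − x)×3320
Column 2: 0.495×0 + 29×2710 + (z_c − 0.495 − 29)×3320
The z_c×3320 term appears on both sides and cancels. Collect the known terms of each column as K = Σ(ρt)_known − 3320 × (depth of known layers): K_1 = 73164 − 3320×27.3 = −17472; K_2 = 78590 − 3320×(0.495 + 29) = −19333.4.
Balance: K_1 − x×(3320 − 914) = K_2, so x = (K_1 − K_2)/(3320 − 914) = 1861.4/2406 = 0.774 km.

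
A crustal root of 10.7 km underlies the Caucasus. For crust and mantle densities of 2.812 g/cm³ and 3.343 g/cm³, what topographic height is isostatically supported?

By Archimedes' principle applied to the lithosphere: ρ_c h = (ρ_m − ρ_c) r.
h = r (ρ_m − ρ_c) / ρ_c = 10.7 km × (3.343 − 2.812) / 2.812 = 2.02 km.

2.02 km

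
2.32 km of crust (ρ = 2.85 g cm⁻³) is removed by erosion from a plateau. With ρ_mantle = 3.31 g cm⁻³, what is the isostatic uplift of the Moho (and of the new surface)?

Unloading: uplift u = e ρ_c/ρ_m = 2.32 km × 2.85/3.31 = 2 km.

2 km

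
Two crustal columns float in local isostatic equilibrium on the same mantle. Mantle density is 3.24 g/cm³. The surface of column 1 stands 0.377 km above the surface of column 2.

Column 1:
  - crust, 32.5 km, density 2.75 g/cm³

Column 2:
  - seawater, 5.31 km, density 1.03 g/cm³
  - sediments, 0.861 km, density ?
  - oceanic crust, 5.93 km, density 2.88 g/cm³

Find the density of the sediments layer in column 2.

2.27 g/cm³

Take the compensation level at the base of the deeper column (depth z_c below the surface of column 1) and equate Σ ρ_i t_i down to z_c; mantle fills any gap and the z_c terms cancel.
Column 1: 32.5×2.75 + (z_c − 32.5)×3.24
Column 2: 0.377×0 + 5.31×1.03 + 0.861×ρ + 5.93×2.88 + (z_c − 0.377 − 12.101)×3.24
The z_c×3.24 term appears on both sides and cancels. Collect the known terms of each column as K = Σ(ρt)_known − 3.24 × (depth of known layers): K_1 = 89.375 − 3.24×32.5 = −15.925; K_2 = 22.5477 − 3.24×(0.377 + 12.101) = −17.88102.
Balance: K_1 = K_2 + 0.861×ρ, so ρ = (K_1 − K_2)/0.861 = 1.95602/0.861 = 2.27 g/cm³.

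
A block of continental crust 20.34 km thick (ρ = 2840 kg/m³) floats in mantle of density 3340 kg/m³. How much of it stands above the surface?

Floating equilibrium: submerged depth d = t ρ_obj/ρ_fluid = 20.34 km × 2840/3340 = 17.3 km.
Freeboard = t − d = 20.34 km − 17.3 km = 3.04 km.

3.04 km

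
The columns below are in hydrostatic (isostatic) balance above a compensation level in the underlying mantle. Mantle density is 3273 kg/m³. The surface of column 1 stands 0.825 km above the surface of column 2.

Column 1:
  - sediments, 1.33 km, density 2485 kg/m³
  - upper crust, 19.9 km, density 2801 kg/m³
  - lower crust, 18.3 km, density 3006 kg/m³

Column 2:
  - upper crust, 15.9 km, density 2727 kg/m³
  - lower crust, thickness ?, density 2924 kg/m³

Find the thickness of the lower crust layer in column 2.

Take the compensation level at the base of the deeper column (depth z_c below the surface of column 1) and equate Σ ρ_i t_i down to z_c; mantle fills any gap and the z_c terms cancel.
Column 1: 1.33×2485 + 19.9×2801 + 18.3×3006 + (z_c − 39.53)×3273
Column 2: 0.825×0 + 15.9×2727 + x×2924 + (z_c − 0.825 − 15.9 − x)×3273
The z_c×3273 term appears on both sides and cancels. Collect the known terms of each column as K = Σ(ρt)_known − 3273 × (depth of known layers): K_1 = 114054.75 − 3273×39.53 = −15326.94; K_2 = 43359.3 − 3273×(0.825 + 15.9) = −11381.625.
Balance: K_1 = K_2 − x×(3273 − 2924), so x = (K_2 − K_1)/(3273 − 2924) = 3945.32/349 = 11.3 km.

11.3 km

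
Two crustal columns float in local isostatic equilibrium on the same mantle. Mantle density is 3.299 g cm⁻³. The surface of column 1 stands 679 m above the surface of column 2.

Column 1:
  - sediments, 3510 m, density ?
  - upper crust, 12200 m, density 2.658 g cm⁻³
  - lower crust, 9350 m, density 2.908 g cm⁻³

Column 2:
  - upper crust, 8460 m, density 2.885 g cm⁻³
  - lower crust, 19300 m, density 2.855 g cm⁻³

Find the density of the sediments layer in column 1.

2.49 g cm⁻³

Take the compensation level at the base of the deeper column (depth z_c below the surface of column 1) and equate Σ ρ_i t_i down to z_c; mantle fills any gap and the z_c terms cancel.
Column 1: 3510×ρ + 12200×2.658 + 9350×2.908 + (z_c − 25060)×3.299
Column 2: 679×0 + 8460×2.885 + 19300×2.855 + (z_c − 679 − 27760)×3.299
The z_c×3.299 term appears on both sides and cancels. Collect the known terms of each column as K = Σ(ρt)_known − 3.299 × (depth of known layers): K_1 = 59617.4 − 3.299×25060 = −23055.54; K_2 = 79508.6 − 3.299×(679 + 27760) = −14311.661.
Balance: K_1 + 3510×ρ = K_2, so ρ = (K_2 − K_1)/3510 = 8743.88/3510 = 2.49 g cm⁻³.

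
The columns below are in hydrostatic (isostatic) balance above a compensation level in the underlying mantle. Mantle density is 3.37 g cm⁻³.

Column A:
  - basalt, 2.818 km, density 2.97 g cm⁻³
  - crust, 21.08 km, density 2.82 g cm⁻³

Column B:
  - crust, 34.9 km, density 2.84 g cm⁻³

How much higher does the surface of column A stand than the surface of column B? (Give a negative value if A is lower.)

For any compensation level in the mantle, the mantle terms cancel and isostasy reduces to e = (Σt_A − Σt_B) − (Σ(ρt)_A − Σ(ρt)_B) / ρ_m.
Σt_A = 23.898 km; Σt_B = 34.9 km; Σ(ρt)_A = 67.81506; Σ(ρt)_B = 99.116 (in km·g cm⁻³).
e = (23.898 − 34.9) − (67.81506 − 99.116) / 3.37 = −1.71 km.

−1.71 km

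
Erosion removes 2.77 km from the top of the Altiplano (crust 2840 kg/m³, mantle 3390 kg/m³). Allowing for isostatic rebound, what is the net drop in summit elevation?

0.449 km

Rebound u = e ρ_c/ρ_m = 2.77 km × 2840/3390 = 2.321 km.
Net surface drop = e − u = 2.77 km − 2.321 km = e (ρ_m − ρ_c)/ρ_m = 0.449 km.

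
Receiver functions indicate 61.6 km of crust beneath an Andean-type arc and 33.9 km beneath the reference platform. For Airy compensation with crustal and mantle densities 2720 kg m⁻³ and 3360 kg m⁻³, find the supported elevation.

Excess crust Δ = 61.6 km − 33.9 km = 27.7 km, split between elevation h and root r with h + r = Δ.
Airy balance ρ_c h = (ρ_m − ρ_c) r gives r = h ρ_c/(ρ_m − ρ_c), so h (1 + ρ_c/(ρ_m − ρ_c)) = Δ, i.e. h = Δ (ρ_m − ρ_c)/ρ_m.
h = 27.7 km × 640/3360 = 5.28 km.

5.28 km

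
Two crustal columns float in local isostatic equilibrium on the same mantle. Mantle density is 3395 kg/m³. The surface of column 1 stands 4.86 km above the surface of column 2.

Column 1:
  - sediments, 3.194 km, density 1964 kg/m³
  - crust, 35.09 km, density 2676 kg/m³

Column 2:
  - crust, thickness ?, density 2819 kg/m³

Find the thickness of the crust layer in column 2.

Take the compensation level at the base of the deeper column (depth z_c below the surface of column 1) and equate Σ ρ_i t_i down to z_c; mantle fills any gap and the z_c terms cancel.
Column 1: 3.194×1964 + 35.09×2676 + (z_c − 38.284)×3395
Column 2: 4.86×0 + x×2819 + (z_c − 4.86 − 0 − x)×3395
The z_c×3395 term appears on both sides and cancels. Collect the known terms of each column as K = Σ(ρt)_known − 3395 × (depth of known layers): K_1 = 100173.856 − 3395×38.284 = −29800.324; K_2 = 0 − 3395×(4.86 + 0) = −16499.7.
Balance: K_1 = K_2 − x×(3395 − 2819), so x = (K_2 − K_1)/(3395 − 2819) = 13300.6/576 = 23.1 km.

23.1 km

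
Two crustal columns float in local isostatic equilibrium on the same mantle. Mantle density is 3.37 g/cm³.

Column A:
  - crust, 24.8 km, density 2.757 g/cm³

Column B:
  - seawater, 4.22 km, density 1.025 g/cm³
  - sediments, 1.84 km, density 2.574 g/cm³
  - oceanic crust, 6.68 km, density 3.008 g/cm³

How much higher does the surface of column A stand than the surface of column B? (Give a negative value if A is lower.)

For any compensation level in the mantle, the mantle terms cancel and isostasy reduces to e = (Σt_A − Σt_B) − (Σ(ρt)_A − Σ(ρt)_B) / ρ_m.
Σt_A = 24.8 km; Σt_B = 12.74 km; Σ(ρt)_A = 68.3736; Σ(ρt)_B = 29.1551 (in km·g/cm³).
e = (24.8 − 12.74) − (68.3736 − 29.1551) / 3.37 = 0.422 km.

0.422 km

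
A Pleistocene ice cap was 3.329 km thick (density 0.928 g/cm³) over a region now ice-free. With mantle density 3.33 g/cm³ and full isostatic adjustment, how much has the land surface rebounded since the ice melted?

0.928 km

Removing the load lets mantle flow back in; uplift u satisfies ρ_ice t = ρ_m u.
u = t ρ_ice/ρ_m = 3.329 km × 0.928/3.33 = 0.928 km.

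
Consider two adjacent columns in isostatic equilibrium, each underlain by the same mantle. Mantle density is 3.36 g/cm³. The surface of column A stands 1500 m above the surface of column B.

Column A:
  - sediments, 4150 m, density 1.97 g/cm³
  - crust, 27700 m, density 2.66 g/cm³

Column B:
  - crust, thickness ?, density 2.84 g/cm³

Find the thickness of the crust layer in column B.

Take the compensation level at the base of the deeper column (depth z_c below the surface of column A) and equate Σ ρ_i t_i down to z_c; mantle fills any gap and the z_c terms cancel.
Column A: 4150×1.97 + 27700×2.66 + (z_c − 31850)×3.36
Column B: 1500×0 + x×2.84 + (z_c − 1500 − 0 − x)×3.36
The z_c×3.36 term appears on both sides and cancels. Collect the known terms of each column as K = Σ(ρt)_known − 3.36 × (depth of known layers): K_A = 81857.5 − 3.36×31850 = −25158.5; K_B = 0 − 3.36×(1500 + 0) = −5040.
Balance: K_A = K_B − x×(3.36 − 2.84), so x = (K_B − K_A)/(3.36 − 2.84) = 20118.5/0.52 = 38700 m.

38700 m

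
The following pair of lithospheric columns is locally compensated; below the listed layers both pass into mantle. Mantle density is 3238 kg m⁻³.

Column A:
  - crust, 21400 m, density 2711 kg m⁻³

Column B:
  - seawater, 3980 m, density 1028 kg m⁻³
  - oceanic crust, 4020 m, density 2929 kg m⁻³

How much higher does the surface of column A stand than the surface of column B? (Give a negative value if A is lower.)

For any compensation level in the mantle, the mantle terms cancel and isostasy reduces to e = (Σt_A − Σt_B) − (Σ(ρt)_A − Σ(ρt)_B) / ρ_m.
Σt_A = 21400 m; Σt_B = 8000 m; Σ(ρt)_A = 58015400; Σ(ρt)_B = 15866020 (in m·kg m⁻³).
e = (21400 − 8000) − (58015400 − 15866020) / 3238 = 383 m.

383 m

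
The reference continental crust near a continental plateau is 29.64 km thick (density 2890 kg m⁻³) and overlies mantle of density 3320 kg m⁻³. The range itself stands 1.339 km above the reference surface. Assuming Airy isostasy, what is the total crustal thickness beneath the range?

40 km

Root depth r = h ρ_c / (ρ_m − ρ_c) = 1.339 km × 2890 / 430 = 8.999 km.
Total thickness = T + h + r = 29.64 km + 1.339 km + 8.999 km = 40 km.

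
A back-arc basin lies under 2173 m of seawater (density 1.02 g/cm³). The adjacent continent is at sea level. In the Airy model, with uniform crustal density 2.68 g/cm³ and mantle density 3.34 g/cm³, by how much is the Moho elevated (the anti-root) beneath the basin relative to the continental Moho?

By Archimedes' principle applied to the lithosphere: replacing crust with seawater at the top is compensated by replacing crust with mantle at the base: d (ρ_c − ρ_w) = a (ρ_m − ρ_c).
a = d (ρ_c − ρ_w)/(ρ_m − ρ_c) = 2173 m × 1.66/0.66 = 5470 m.

5470 m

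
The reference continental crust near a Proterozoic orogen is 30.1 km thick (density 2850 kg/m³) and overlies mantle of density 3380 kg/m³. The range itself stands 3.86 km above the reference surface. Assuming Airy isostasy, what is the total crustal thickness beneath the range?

54.7 km

Root depth r = h ρ_c / (ρ_m − ρ_c) = 3.86 km × 2850 / 530 = 20.76 km.
Total thickness = T + h + r = 30.1 km + 3.86 km + 20.76 km = 54.7 km.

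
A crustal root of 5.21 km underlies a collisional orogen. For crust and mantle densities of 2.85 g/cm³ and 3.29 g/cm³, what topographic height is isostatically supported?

0.804 km

Equating mass per unit area of the two columns: ρ_c h = (ρ_m − ρ_c) r.
h = r (ρ_m − ρ_c) / ρ_c = 5.21 km × (3.29 − 2.85) / 2.85 = 0.804 km.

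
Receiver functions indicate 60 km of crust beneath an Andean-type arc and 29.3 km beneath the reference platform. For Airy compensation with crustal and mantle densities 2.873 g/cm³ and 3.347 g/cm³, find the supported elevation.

4.35 km

Excess crust Δ = 60 km − 29.3 km = 30.7 km, split between elevation h and root r with h + r = Δ.
Airy balance ρ_c h = (ρ_m − ρ_c) r gives r = h ρ_c/(ρ_m − ρ_c), so h (1 + ρ_c/(ρ_m − ρ_c)) = Δ, i.e. h = Δ (ρ_m − ρ_c)/ρ_m.
h = 30.7 km × 0.474/3.347 = 4.35 km.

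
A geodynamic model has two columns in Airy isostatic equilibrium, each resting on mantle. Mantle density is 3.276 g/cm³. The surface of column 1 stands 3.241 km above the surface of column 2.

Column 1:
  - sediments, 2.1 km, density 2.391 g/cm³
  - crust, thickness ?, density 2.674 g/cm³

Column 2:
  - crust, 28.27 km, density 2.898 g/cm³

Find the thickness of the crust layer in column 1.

32.3 km

Take the compensation level at the base of the deeper column (depth z_c below the surface of column 1) and equate Σ ρ_i t_i down to z_c; mantle fills any gap and the z_c terms cancel.
Column 1: 2.1×2.391 + x×2.674 + (z_c − 2.1 − x)×3.276
Column 2: 3.241×0 + 28.27×2.898 + (z_c − 3.241 − 28.27)×3.276
The z_c×3.276 term appears on both sides and cancels. Collect the known terms of each column as K = Σ(ρt)_known − 3.276 × (depth of known layers): K_1 = 5.0211 − 3.276×2.1 = −1.8585; K_2 = 81.92646 − 3.276×(3.241 + 28.27) = −21.303576.
Balance: K_1 − x×(3.276 − 2.674) = K_2, so x = (K_1 − K_2)/(3.276 − 2.674) = 19.4451/0.602 = 32.3 km.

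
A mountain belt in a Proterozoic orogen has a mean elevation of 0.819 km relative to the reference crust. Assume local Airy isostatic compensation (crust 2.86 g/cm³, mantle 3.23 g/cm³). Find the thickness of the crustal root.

6.33 km

By Archimedes' principle applied to the lithosphere: the weight of the topography is balanced by the buoyancy of the root, ρ_c h = (ρ_m − ρ_c) r.
r = h · ρ_c / (ρ_m − ρ_c) = 0.819 km × 2.86 / (3.23 − 2.86) = 6.33 km.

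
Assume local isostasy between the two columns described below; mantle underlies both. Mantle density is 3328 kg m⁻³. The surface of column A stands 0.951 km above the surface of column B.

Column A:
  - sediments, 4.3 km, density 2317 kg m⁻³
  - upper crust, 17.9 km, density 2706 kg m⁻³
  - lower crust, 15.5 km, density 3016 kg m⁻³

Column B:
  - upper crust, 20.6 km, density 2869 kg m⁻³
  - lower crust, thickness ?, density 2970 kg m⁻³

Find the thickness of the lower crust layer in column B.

21.5 km

Take the compensation level at the base of the deeper column (depth z_c below the surface of column A) and equate Σ ρ_i t_i down to z_c; mantle fills any gap and the z_c terms cancel.
Column A: 4.3×2317 + 17.9×2706 + 15.5×3016 + (z_c − 37.7)×3328
Column B: 0.951×0 + 20.6×2869 + x×2970 + (z_c − 0.951 − 20.6 − x)×3328
The z_c×3328 term appears on both sides and cancels. Collect the known terms of each column as K = Σ(ρt)_known − 3328 × (depth of known layers): K_A = 105148.5 − 3328×37.7 = −20317.1; K_B = 59101.4 − 3328×(0.951 + 20.6) = −12620.328.
Balance: K_A = K_B − x×(3328 − 2970), so x = (K_B − K_A)/(3328 − 2970) = 7696.77/358 = 21.5 km.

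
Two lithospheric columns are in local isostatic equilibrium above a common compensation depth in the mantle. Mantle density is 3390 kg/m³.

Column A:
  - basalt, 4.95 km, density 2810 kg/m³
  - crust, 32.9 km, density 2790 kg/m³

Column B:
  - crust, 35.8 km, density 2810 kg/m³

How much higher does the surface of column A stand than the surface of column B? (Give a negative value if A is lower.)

For any compensation level in the mantle, the mantle terms cancel and isostasy reduces to e = (Σt_A − Σt_B) − (Σ(ρt)_A − Σ(ρt)_B) / ρ_m.
Σt_A = 37.85 km; Σt_B = 35.8 km; Σ(ρt)_A = 105700.5; Σ(ρt)_B = 100598 (in km·kg/m³).
e = (37.85 − 35.8) − (105700.5 − 100598) / 3390 = 0.545 km.

0.545 km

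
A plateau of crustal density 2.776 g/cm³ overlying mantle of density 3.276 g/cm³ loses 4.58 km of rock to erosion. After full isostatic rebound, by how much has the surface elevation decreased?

Rebound u = e ρ_c/ρ_m = 4.58 km × 2.776/3.276 = 3.881 km.
Net surface drop = e − u = 4.58 km − 3.881 km = e (ρ_m − ρ_c)/ρ_m = 0.699 km.

0.699 km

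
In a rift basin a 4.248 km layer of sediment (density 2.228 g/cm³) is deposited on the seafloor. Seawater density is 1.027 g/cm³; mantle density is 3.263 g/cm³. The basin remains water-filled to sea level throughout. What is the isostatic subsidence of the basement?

2.28 km

Submarine loading: the sediment displaces seawater, and the subsidence is in turn flooded, so s (ρ_m − ρ_w) = t (ρ_sed − ρ_w).
s = 4.248 km × (2.228 − 1.027) / (3.263 − 1.027) = 2.28 km.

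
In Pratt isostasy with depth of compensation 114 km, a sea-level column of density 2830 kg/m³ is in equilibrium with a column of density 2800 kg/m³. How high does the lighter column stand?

1.22 km

ρ_ref D = ρ (D + h) → h = D (ρ_ref − ρ)/ρ.
h = 114 km × (2830 − 2800)/2800 = 1.22 km.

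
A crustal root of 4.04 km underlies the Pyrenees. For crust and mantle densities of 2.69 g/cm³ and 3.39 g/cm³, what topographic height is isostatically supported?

Equating mass per unit area of the two columns: ρ_c h = (ρ_m − ρ_c) r.
h = r (ρ_m − ρ_c) / ρ_c = 4.04 km × (3.39 − 2.69) / 2.69 = 1.05 km.

1.05 km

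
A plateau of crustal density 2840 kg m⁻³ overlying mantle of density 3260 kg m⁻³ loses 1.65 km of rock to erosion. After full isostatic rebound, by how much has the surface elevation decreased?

0.213 km

Rebound u = e ρ_c/ρ_m = 1.65 km × 2840/3260 = 1.437 km.
Net surface drop = e − u = 1.65 km − 1.437 km = e (ρ_m − ρ_c)/ρ_m = 0.213 km.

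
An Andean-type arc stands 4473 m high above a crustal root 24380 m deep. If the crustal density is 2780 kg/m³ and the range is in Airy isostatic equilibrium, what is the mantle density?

3290 kg/m³

Airy balance: ρ_c h = (ρ_m − ρ_c) r → ρ_m = ρ_c (1 + h/r).
ρ_m = 2780 × (1 + 4473 m/24380 m) = 3290 kg/m³.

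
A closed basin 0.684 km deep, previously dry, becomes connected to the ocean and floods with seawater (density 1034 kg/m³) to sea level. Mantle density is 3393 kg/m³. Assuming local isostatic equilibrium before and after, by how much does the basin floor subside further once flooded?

After flooding the water column is d + s deep. Its weight must equal the weight of mantle displaced by the extra subsidence s: (d + s) ρ_w = s ρ_m.
s = d ρ_w / (ρ_m − ρ_w) = 0.684 km × 1034/(3393 − 1034) = 0.3 km.

0.3 km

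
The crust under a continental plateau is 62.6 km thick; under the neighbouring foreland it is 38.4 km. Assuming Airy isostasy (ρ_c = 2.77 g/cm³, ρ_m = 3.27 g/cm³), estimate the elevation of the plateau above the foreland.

Excess crust Δ = 62.6 km − 38.4 km = 24.2 km, split between elevation h and root r with h + r = Δ.
Airy balance ρ_c h = (ρ_m − ρ_c) r gives r = h ρ_c/(ρ_m − ρ_c), so h (1 + ρ_c/(ρ_m − ρ_c)) = Δ, i.e. h = Δ (ρ_m − ρ_c)/ρ_m.
h = 24.2 km × 0.5/3.27 = 3.7 km.

3.7 km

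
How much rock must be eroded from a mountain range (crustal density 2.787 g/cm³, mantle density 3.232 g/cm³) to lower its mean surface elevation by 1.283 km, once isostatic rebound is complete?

Net drop Δ = e − u = e − e ρ_c/ρ_m = e (ρ_m − ρ_c)/ρ_m.
e = Δ ρ_m/(ρ_m − ρ_c) = 1.283 km × 3.232/0.445 = 9.32 km.

9.32 km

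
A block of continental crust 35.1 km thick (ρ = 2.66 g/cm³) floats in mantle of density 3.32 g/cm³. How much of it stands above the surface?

Floating equilibrium: submerged depth d = t ρ_obj/ρ_fluid = 35.1 km × 2.66/3.32 = 28.12 km.
Freeboard = t − d = 35.1 km − 28.12 km = 6.98 km.

6.98 km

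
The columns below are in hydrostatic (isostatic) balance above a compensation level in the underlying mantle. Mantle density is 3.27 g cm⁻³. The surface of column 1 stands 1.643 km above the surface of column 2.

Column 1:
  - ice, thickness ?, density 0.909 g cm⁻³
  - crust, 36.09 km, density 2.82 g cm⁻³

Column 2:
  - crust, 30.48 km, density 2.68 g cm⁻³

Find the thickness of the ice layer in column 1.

Take the compensation level at the base of the deeper column (depth z_c below the surface of column 1) and equate Σ ρ_i t_i down to z_c; mantle fills any gap and the z_c terms cancel.
Column 1: x×0.909 + 36.09×2.82 + (z_c − 36.09 − x)×3.27
Column 2: 1.643×0 + 30.48×2.68 + (z_c − 1.643 − 30.48)×3.27
The z_c×3.27 term appears on both sides and cancels. Collect the known terms of each column as K = Σ(ρt)_known − 3.27 × (depth of known layers): K_1 = 101.7738 − 3.27×36.09 = −16.2405; K_2 = 81.6864 − 3.27×(1.643 + 30.48) = −23.35581.
Balance: K_1 − x×(3.27 − 0.909) = K_2, so x = (K_1 − K_2)/(3.27 − 0.909) = 7.11531/2.361 = 3.01 km.

3.01 km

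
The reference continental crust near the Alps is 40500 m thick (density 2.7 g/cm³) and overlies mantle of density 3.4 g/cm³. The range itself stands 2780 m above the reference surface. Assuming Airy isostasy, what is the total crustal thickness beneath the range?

Root depth r = h ρ_c / (ρ_m − ρ_c) = 2780 m × 2.7 / 0.7 = 10720 m.
Total thickness = T + h + r = 40500 m + 2780 m + 10720 m = 54000 m.

54000 m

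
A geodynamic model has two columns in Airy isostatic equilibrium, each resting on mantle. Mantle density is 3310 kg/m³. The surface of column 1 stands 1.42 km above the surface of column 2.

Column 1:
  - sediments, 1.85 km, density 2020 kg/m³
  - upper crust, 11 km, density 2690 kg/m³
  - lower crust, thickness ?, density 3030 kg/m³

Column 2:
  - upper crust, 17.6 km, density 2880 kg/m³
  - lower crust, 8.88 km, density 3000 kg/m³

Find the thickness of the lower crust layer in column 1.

20.8 km

Take the compensation level at the base of the deeper column (depth z_c below the surface of column 1) and equate Σ ρ_i t_i down to z_c; mantle fills any gap and the z_c terms cancel.
Column 1: 1.85×2020 + 11×2690 + x×3030 + (z_c − 12.85 − x)×3310
Column 2: 1.42×0 + 17.6×2880 + 8.88×3000 + (z_c − 1.42 − 26.48)×3310
The z_c×3310 term appears on both sides and cancels. Collect the known terms of each column as K = Σ(ρt)_known − 3310 × (depth of known layers): K_1 = 33327 − 3310×12.85 = −9206.5; K_2 = 77328 − 3310×(1.42 + 26.48) = −15021.
Balance: K_1 − x×(3310 − 3030) = K_2, so x = (K_1 − K_2)/(3310 − 3030) = 5814.5/280 = 20.8 km.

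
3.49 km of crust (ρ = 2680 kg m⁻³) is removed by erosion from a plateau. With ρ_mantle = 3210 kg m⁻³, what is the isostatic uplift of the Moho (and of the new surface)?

Unloading: uplift u = e ρ_c/ρ_m = 3.49 km × 2680/3210 = 2.91 km.

2.91 km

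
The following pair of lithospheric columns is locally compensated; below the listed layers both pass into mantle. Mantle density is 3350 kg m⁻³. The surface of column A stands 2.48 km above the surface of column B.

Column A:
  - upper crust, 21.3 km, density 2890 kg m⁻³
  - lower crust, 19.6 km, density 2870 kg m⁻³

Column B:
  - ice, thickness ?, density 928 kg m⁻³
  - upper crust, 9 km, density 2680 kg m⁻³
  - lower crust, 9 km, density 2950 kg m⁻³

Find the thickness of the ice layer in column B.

0.524 km

Take the compensation level at the base of the deeper column (depth z_c below the surface of column A) and equate Σ ρ_i t_i down to z_c; mantle fills any gap and the z_c terms cancel.
Column A: 21.3×2890 + 19.6×2870 + (z_c − 40.9)×3350
Column B: 2.48×0 + x×928 + 9×2680 + 9×2950 + (z_c − 2.48 − 18 − x)×3350
The z_c×3350 term appears on both sides and cancels. Collect the known terms of each column as K = Σ(ρt)_known − 3350 × (depth of known layers): K_A = 117809 − 3350×40.9 = −19206; K_B = 50670 − 3350×(2.48 + 18) = −17938.
Balance: K_A = K_B − x×(3350 − 928), so x = (K_B − K_A)/(3350 − 928) = 1268/2422 = 0.524 km.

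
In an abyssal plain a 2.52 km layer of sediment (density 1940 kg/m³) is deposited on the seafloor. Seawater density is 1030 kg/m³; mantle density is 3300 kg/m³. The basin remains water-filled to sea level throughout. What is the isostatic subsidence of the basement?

1.01 km

Submarine loading: the sediment displaces seawater, and the subsidence is in turn flooded, so s (ρ_m − ρ_w) = t (ρ_sed − ρ_w).
s = 2.52 km × (1940 − 1030) / (3300 − 1030) = 1.01 km.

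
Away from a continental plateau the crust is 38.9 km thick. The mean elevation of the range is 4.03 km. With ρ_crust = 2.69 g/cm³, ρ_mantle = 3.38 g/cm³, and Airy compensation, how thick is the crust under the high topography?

Root depth r = h ρ_c / (ρ_m − ρ_c) = 4.03 km × 2.69 / 0.69 = 15.71 km.
Total thickness = T + h + r = 38.9 km + 4.03 km + 15.71 km = 58.6 km.

58.6 km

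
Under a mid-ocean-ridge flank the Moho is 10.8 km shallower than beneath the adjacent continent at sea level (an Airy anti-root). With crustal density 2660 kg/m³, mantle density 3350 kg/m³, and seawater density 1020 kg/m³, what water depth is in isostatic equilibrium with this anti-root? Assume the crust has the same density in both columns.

4.54 km

Replacing a thickness d of crust by seawater at the top must be balanced by replacing crust with mantle at the base: d (ρ_c − ρ_w) = a (ρ_m − ρ_c).
d = a (ρ_m − ρ_c)/(ρ_c − ρ_w) = 10.8 km × 690/1640 = 4.54 km.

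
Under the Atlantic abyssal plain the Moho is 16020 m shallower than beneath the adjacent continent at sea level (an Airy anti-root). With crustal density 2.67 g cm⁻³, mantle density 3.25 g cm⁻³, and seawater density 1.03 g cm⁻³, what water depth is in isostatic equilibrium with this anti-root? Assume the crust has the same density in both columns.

5670 m

Replacing a thickness d of crust by seawater at the top must be balanced by replacing crust with mantle at the base: d (ρ_c − ρ_w) = a (ρ_m − ρ_c).
d = a (ρ_m − ρ_c)/(ρ_c − ρ_w) = 16020 m × 0.58/1.64 = 5670 m.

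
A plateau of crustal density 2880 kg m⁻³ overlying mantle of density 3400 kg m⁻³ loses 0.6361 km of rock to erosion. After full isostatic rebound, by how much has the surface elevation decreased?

Rebound u = e ρ_c/ρ_m = 0.6361 km × 2880/3400 = 0.5388 km.
Net surface drop = e − u = 0.6361 km − 0.5388 km = e (ρ_m − ρ_c)/ρ_m = 0.0973 km.

0.0973 km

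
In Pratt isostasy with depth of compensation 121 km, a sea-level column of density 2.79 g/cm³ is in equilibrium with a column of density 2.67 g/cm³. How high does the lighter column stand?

5.44 km

ρ_ref D = ρ (D + h) → h = D (ρ_ref − ρ)/ρ.
h = 121 km × (2.79 − 2.67)/2.67 = 5.44 km.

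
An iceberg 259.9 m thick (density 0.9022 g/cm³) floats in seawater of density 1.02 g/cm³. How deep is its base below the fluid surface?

230 m

Draft d = t ρ_obj/ρ_fluid = 259.9 m × 0.9022/1.02 = 230 m.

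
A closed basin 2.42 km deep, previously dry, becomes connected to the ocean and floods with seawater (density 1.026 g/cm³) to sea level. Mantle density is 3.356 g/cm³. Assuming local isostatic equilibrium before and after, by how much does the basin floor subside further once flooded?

After flooding the water column is d + s deep. Its weight must equal the weight of mantle displaced by the extra subsidence s: (d + s) ρ_w = s ρ_m.
s = d ρ_w / (ρ_m − ρ_w) = 2.42 km × 1.026/(3.356 − 1.026) = 1.07 km.

1.07 km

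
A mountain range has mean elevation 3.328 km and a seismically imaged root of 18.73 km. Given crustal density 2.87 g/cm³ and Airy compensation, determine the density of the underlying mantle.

Airy balance: ρ_c h = (ρ_m − ρ_c) r → ρ_m = ρ_c (1 + h/r).
ρ_m = 2.87 × (1 + 3.328 km/18.73 km) = 3.38 g/cm³.

3.38 g/cm³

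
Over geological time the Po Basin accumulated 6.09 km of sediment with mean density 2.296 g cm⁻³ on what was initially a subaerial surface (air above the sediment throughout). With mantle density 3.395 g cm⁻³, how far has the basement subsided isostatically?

4.12 km

Subaerial load: s = t ρ_sed / ρ_m = 6.09 km × 2.296/3.395 = 4.12 km.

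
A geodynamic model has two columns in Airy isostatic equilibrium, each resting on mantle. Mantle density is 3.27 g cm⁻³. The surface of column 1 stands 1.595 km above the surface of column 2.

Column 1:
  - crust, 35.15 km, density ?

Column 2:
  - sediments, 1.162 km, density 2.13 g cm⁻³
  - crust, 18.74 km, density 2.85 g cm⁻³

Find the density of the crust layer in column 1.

Take the compensation level at the base of the deeper column (depth z_c below the surface of column 1) and equate Σ ρ_i t_i down to z_c; mantle fills any gap and the z_c terms cancel.
Column 1: 35.15×ρ + (z_c − 35.15)×3.27
Column 2: 1.595×0 + 1.162×2.13 + 18.74×2.85 + (z_c − 1.595 − 19.902)×3.27
The z_c×3.27 term appears on both sides and cancels. Collect the known terms of each column as K = Σ(ρt)_known − 3.27 × (depth of known layers): K_1 = 0 − 3.27×35.15 = −114.9405; K_2 = 55.88406 − 3.27×(1.595 + 19.902) = −14.41113.
Balance: K_1 + 35.15×ρ = K_2, so ρ = (K_2 − K_1)/35.15 = 100.529/35.15 = 2.86 g cm⁻³.

2.86 g cm⁻³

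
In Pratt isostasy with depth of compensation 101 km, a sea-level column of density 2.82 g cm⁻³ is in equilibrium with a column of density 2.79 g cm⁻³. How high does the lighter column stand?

ρ_ref D = ρ (D + h) → h = D (ρ_ref − ρ)/ρ.
h = 101 km × (2.82 − 2.79)/2.79 = 1.09 km.

1.09 km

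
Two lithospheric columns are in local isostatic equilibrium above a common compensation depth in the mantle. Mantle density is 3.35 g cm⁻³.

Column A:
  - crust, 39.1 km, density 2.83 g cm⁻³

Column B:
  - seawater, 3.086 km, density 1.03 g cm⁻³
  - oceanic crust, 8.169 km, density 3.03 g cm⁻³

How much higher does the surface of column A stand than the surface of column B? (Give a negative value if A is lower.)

For any compensation level in the mantle, the mantle terms cancel and isostasy reduces to e = (Σt_A − Σt_B) − (Σ(ρt)_A − Σ(ρt)_B) / ρ_m.
Σt_A = 39.1 km; Σt_B = 11.255 km; Σ(ρt)_A = 110.653; Σ(ρt)_B = 27.93065 (in km·g cm⁻³).
e = (39.1 − 11.255) − (110.653 − 27.93065) / 3.35 = 3.15 km.

3.15 km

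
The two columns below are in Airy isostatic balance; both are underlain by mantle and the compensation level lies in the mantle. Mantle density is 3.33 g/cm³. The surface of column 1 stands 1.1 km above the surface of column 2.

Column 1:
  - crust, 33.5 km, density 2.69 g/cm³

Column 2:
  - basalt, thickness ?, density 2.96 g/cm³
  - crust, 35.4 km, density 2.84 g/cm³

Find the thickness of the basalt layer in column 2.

1.16 km

Take the compensation level at the base of the deeper column (depth z_c below the surface of column 1) and equate Σ ρ_i t_i down to z_c; mantle fills any gap and the z_c terms cancel.
Column 1: 33.5×2.69 + (z_c − 33.5)×3.33
Column 2: 1.1×0 + x×2.96 + 35.4×2.84 + (z_c − 1.1 − 35.4 − x)×3.33
The z_c×3.33 term appears on both sides and cancels. Collect the known terms of each column as K = Σ(ρt)_known − 3.33 × (depth of known layers): K_1 = 90.115 − 3.33×33.5 = −21.44; K_2 = 100.536 − 3.33×(1.1 + 35.4) = −21.009.
Balance: K_1 = K_2 − x×(3.33 − 2.96), so x = (K_2 − K_1)/(3.33 − 2.96) = 0.431/0.37 = 1.16 km.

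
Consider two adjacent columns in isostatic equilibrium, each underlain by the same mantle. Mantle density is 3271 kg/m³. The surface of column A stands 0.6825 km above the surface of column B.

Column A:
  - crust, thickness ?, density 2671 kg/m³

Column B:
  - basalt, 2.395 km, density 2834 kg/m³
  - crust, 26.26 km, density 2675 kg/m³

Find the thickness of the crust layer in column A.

31.6 km

Take the compensation level at the base of the deeper column (depth z_c below the surface of column A) and equate Σ ρ_i t_i down to z_c; mantle fills any gap and the z_c terms cancel.
Column A: x×2671 + (z_c − 0 − x)×3271
Column B: 0.6825×0 + 2.395×2834 + 26.26×2675 + (z_c − 0.6825 − 28.655)×3271
The z_c×3271 term appears on both sides and cancels. Collect the known terms of each column as K = Σ(ρt)_known − 3271 × (depth of known layers): K_A = 0 − 3271×0 = 0; K_B = 77032.93 − 3271×(0.6825 + 28.655) = −18930.0325.
Balance: K_A − x×(3271 − 2671) = K_B, so x = (K_A − K_B)/(3271 − 2671) = 18930/600 = 31.6 km.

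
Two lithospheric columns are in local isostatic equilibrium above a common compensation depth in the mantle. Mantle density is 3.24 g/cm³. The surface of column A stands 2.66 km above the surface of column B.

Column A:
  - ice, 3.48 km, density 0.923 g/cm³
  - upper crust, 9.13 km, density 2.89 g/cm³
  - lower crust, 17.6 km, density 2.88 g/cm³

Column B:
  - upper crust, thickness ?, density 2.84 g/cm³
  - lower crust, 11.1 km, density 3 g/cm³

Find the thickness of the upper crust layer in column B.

Take the compensation level at the base of the deeper column (depth z_c below the surface of column A) and equate Σ ρ_i t_i down to z_c; mantle fills any gap and the z_c terms cancel.
Column A: 3.48×0.923 + 9.13×2.89 + 17.6×2.88 + (z_c − 30.21)×3.24
Column B: 2.66×0 + x×2.84 + 11.1×3 + (z_c − 2.66 − 11.1 − x)×3.24
The z_c×3.24 term appears on both sides and cancels. Collect the known terms of each column as K = Σ(ρt)_known − 3.24 × (depth of known layers): K_A = 80.28574 − 3.24×30.21 = −17.59466; K_B = 33.3 − 3.24×(2.66 + 11.1) = −11.2824.
Balance: K_A = K_B − x×(3.24 − 2.84), so x = (K_B − K_A)/(3.24 − 2.84) = 6.31226/0.4 = 15.8 km.

15.8 km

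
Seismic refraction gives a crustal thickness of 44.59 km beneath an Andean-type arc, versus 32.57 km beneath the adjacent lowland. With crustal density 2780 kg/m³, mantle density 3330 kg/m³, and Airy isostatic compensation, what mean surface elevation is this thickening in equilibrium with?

1.99 km

Excess crust Δ = 44.59 km − 32.57 km = 12.02 km, split between elevation h and root r with h + r = Δ.
Airy balance ρ_c h = (ρ_m − ρ_c) r gives r = h ρ_c/(ρ_m − ρ_c), so h (1 + ρ_c/(ρ_m − ρ_c)) = Δ, i.e. h = Δ (ρ_m − ρ_c)/ρ_m.
h = 12.02 km × 550/3330 = 1.99 km.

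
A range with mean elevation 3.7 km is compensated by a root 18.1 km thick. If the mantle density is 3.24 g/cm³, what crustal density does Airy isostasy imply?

2.69 g/cm³

ρ_c h = (ρ_m − ρ_c) r → ρ_c (h + r) = ρ_m r → ρ_c = ρ_m r / (h + r).
ρ_c = 3.24 × 18.1 km / (3.7 km + 18.1 km) = 2.69 g/cm³.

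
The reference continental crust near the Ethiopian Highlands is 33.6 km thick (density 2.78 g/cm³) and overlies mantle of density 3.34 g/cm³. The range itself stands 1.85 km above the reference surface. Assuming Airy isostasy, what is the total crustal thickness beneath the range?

Root depth r = h ρ_c / (ρ_m − ρ_c) = 1.85 km × 2.78 / 0.56 = 9.184 km.
Total thickness = T + h + r = 33.6 km + 1.85 km + 9.184 km = 44.6 km.

44.6 km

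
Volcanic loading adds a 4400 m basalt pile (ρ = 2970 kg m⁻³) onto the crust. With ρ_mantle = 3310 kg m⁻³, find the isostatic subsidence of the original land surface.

3950 m

Subaerial loading: s = t ρ_load / ρ_m.
s = 4400 m × 2970/3310 = 3950 m.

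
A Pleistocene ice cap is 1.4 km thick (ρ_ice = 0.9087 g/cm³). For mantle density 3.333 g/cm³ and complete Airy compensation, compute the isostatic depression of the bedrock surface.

0.382 km

Balancing pressure at the compensation depth: the ice load ρ_ice t is balanced by mantle displaced below, ρ_m s.
s = t ρ_ice / ρ_m = 1.4 km × 0.9087/3.333 = 0.382 km.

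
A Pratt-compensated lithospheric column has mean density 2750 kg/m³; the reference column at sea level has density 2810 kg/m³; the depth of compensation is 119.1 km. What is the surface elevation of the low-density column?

2.6 km

ρ_ref D = ρ (D + h) → h = D (ρ_ref − ρ)/ρ.
h = 119.1 km × (2810 − 2750)/2750 = 2.6 km.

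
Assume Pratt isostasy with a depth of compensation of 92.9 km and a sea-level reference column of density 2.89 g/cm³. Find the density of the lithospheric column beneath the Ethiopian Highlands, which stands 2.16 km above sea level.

Pratt balance: ρ_ref D = ρ (D + h).
ρ = ρ_ref D/(D + h) = 2.89 × 92.9 km/(92.9 km + 2.16 km) = 2.82 g/cm³.

2.82 g/cm³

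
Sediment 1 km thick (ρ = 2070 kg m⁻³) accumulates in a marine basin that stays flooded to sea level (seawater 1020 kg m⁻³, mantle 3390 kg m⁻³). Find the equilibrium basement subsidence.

Submarine loading: the sediment displaces seawater, and the subsidence is in turn flooded, so s (ρ_m − ρ_w) = t (ρ_sed − ρ_w).
s = 1 km × (2070 − 1020) / (3390 − 1020) = 0.443 km.

0.443 km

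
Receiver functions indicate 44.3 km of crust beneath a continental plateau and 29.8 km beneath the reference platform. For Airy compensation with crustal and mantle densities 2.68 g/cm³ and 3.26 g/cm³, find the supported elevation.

2.58 km

Excess crust Δ = 44.3 km − 29.8 km = 14.5 km, split between elevation h and root r with h + r = Δ.
Airy balance ρ_c h = (ρ_m − ρ_c) r gives r = h ρ_c/(ρ_m − ρ_c), so h (1 + ρ_c/(ρ_m − ρ_c)) = Δ, i.e. h = Δ (ρ_m − ρ_c)/ρ_m.
h = 14.5 km × 0.58/3.26 = 2.58 km.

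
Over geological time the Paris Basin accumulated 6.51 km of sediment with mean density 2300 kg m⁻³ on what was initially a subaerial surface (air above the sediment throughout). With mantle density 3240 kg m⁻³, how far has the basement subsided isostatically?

Subaerial load: s = t ρ_sed / ρ_m = 6.51 km × 2300/3240 = 4.62 km.

4.62 km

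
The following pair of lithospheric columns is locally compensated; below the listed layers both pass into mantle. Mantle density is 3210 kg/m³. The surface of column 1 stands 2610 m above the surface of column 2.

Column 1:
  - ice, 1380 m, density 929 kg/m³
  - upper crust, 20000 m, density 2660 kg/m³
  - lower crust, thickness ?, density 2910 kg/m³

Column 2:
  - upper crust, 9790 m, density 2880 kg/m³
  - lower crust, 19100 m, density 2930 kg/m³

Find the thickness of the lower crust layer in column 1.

9360 m

Take the compensation level at the base of the deeper column (depth z_c below the surface of column 1) and equate Σ ρ_i t_i down to z_c; mantle fills any gap and the z_c terms cancel.
Column 1: 1380×929 + 20000×2660 + x×2910 + (z_c − 21380 − x)×3210
Column 2: 2610×0 + 9790×2880 + 19100×2930 + (z_c − 2610 − 28890)×3210
The z_c×3210 term appears on both sides and cancels. Collect the known terms of each column as K = Σ(ρt)_known − 3210 × (depth of known layers): K_1 = 54482020 − 3210×21380 = −14147780; K_2 = 84158200 − 3210×(2610 + 28890) = −16956800.
Balance: K_1 − x×(3210 − 2910) = K_2, so x = (K_1 − K_2)/(3210 − 2910) = 2809020/300 = 9360 m.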